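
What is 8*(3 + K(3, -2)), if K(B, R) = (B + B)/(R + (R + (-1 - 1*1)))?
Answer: 16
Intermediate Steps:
K(B, R) = 2*B/(-2 + 2*R) (K(B, R) = (2*B)/(R + (R + (-1 - 1))) = (2*B)/(R + (R - 2)) = (2*B)/(R + (-2 + R)) = (2*B)/(-2 + 2*R) = 2*B/(-2 + 2*R))
8*(3 + K(3, -2)) = 8*(3 + 3/(-1 - 2)) = 8*(3 + 3/(-3)) = 8*(3 + 3*(-⅓)) = 8*(3 - 1) = 8*2 = 16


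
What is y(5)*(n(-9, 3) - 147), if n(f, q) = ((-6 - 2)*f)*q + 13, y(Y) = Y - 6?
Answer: -82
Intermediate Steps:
y(Y) = -6 + Y
n(f, q) = 13 - 8*f*q (n(f, q) = (-8*f)*q + 13 = -8*f*q + 13 = 13 - 8*f*q)
y(5)*(n(-9, 3) - 147) = (-6 + 5)*((13 - 8*(-9)*3) - 147) = -((13 + 216) - 147) = -(229 - 147) = -1*82 = -82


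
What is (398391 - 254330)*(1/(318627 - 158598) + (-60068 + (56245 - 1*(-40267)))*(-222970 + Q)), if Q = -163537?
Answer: -324734565406609243991/160029 ≈ -2.0292e+15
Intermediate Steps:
(398391 - 254330)*(1/(318627 - 158598) + (-60068 + (56245 - 1*(-40267)))*(-222970 + Q)) = (398391 - 254330)*(1/(318627 - 158598) + (-60068 + (56245 - 1*(-40267)))*(-222970 - 163537)) = 144061*(1/160029 + (-60068 + (56245 + 40267))*(-386507)) = 144061*(1/160029 + (-60068 + 96512)*(-386507)) = 144061*(1/160029 + 36444*(-386507)) = 144061*(1/160029 - 14085861108) = 144061*(-2254146267252131/160029) = -324734565406609243991/160029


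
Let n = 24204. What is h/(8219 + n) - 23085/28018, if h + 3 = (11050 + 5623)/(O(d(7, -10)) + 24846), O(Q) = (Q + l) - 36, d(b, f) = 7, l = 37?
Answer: -4651116751393/5644514979589 ≈ -0.82401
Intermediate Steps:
O(Q) = 1 + Q (O(Q) = (Q + 37) - 36 = (37 + Q) - 36 = 1 + Q)
h = -57889/24854 (h = -3 + (11050 + 5623)/((1 + 7) + 24846) = -3 + 16673/(8 + 24846) = -3 + 16673/24854 = -57889/24854 ≈ -2.3292)
h/(8219 + n) - 23085/28018 = -57889/(24854*(8219 + 24204)) - 23085/28018 = -57889/24854/32423 - 23085*1/28018 = -57889/24854*1/32423 - 23085/28018 = -57889/805841242 - 23085/28018 = -4651116751393/5644514979589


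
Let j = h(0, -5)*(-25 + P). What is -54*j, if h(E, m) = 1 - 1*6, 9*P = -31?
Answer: -7680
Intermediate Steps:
P = -31/9 (P = (⅑)*(-31) = -31/9 ≈ -3.4444)
h(E, m) = -5 (h(E, m) = 1 - 6 = -5)
j = 1280/9 (j = -5*(-25 - 31/9) = -5*(-256/9) = 1280/9 ≈ 142.22)
-54*j = -54*1280/9 = -7680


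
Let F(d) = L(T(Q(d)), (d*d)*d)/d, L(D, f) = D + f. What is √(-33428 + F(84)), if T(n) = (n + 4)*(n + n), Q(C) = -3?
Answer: I*√5168926/14 ≈ 162.39*I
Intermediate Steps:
T(n) = 2*n*(4 + n) (T(n) = (4 + n)*(2*n) = 2*n*(4 + n))
F(d) = (-6 + d³)/d (F(d) = (2*(-3)*(4 - 3) + (d*d)*d)/d = (2*(-3)*1 + d²*d)/d = (-6 + d³)/d)
√(-33428 + F(84)) = √(-33428 + (-6 + 84³)/84) = √(-33428 + (-6 + 592704)/84) = √(-33428 + (1/84)*592698) = √(-33428 + 98783/14) = √(-369209/14) = I*√5168926/14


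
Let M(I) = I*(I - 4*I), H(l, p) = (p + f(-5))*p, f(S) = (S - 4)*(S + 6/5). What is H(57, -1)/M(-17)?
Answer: 166/4335 ≈ 0.038293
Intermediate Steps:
f(S) = (-4 + S)*(6/5 + S) (f(S) = (-4 + S)*(S + 6*(⅕)) = (-4 + S)*(S + 6/5) = (-4 + S)*(6/5 + S))
H(l, p) = p*(171/5 + p) (H(l, p) = (p + (-24/5 + (-5)² - 14/5*(-5)))*p = (p + (-24/5 + 25 + 14))*p = (p + 171/5)*p = (171/5 + p)*p = p*(171/5 + p))
M(I) = -3*I² (M(I) = I*(-3*I) = -3*I²)
H(57, -1)/M(-17) = ((⅕)*(-1)*(171 + 5*(-1)))/((-3*(-17)²)) = ((⅕)*(-1)*(171 - 5))/((-3*289)) = ((⅕)*(-1)*166)/(-867) = -166/5*(-1/867) = 166/4335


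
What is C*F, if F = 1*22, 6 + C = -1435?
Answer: -31702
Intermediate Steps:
C = -1441 (C = -6 - 1435 = -1441)
F = 22
C*F = -1441*22 = -31702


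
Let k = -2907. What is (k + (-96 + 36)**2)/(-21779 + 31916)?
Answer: 231/3379 ≈ 0.068363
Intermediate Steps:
(k + (-96 + 36)**2)/(-21779 + 31916) = (-2907 + (-96 + 36)**2)/(-21779 + 31916) = (-2907 + (-60)**2)/10137 = (-2907 + 3600)*(1/10137) = 693*(1/10137) = 231/3379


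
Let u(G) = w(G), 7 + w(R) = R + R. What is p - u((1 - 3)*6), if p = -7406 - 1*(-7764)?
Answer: 389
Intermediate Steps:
w(R) = -7 + 2*R (w(R) = -7 + (R + R) = -7 + 2*R)
u(G) = -7 + 2*G
p = 358 (p = -7406 + 7764 = 358)
p - u((1 - 3)*6) = 358 - (-7 + 2*((1 - 3)*6)) = 358 - (-7 + 2*(-2*6)) = 358 - (-7 + 2*(-12)) = 358 - (-7 - 24) = 358 - 1*(-31) = 358 + 31 = 389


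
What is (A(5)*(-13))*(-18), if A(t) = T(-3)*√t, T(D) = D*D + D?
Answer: 1404*√5 ≈ 3139.4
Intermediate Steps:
T(D) = D + D² (T(D) = D² + D = D + D²)
A(t) = 6*√t (A(t) = (-3*(1 - 3))*√t = (-3*(-2))*√t = 6*√t)
(A(5)*(-13))*(-18) = ((6*√5)*(-13))*(-18) = -78*√5*(-18) = 1404*√5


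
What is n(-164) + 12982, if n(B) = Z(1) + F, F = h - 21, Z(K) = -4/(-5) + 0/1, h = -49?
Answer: 64564/5 ≈ 12913.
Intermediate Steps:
Z(K) = ⅘ (Z(K) = -4*(-⅕) + 0*1 = ⅘ + 0 = ⅘)
F = -70 (F = -49 - 21 = -70)
n(B) = -346/5 (n(B) = ⅘ - 70 = -346/5)
n(-164) + 12982 = -346/5 + 12982 = 64564/5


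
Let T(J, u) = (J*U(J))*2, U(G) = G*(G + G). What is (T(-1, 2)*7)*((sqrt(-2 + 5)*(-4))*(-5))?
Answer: -560*sqrt(3) ≈ -969.95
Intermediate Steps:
U(G) = 2*G**2 (U(G) = G*(2*G) = 2*G**2)
T(J, u) = 4*J**3 (T(J, u) = (J*(2*J**2))*2 = (2*J**3)*2 = 4*J**3)
(T(-1, 2)*7)*((sqrt(-2 + 5)*(-4))*(-5)) = ((4*(-1)**3)*7)*((sqrt(-2 + 5)*(-4))*(-5)) = ((4*(-1))*7)*((sqrt(3)*(-4))*(-5)) = (-4*7)*(-4*sqrt(3)*(-5)) = -560*sqrt(3)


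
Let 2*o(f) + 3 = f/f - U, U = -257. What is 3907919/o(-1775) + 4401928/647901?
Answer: 1688337249226/55071585 ≈ 30657.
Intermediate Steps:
o(f) = 255/2 (o(f) = -3/2 + (f/f - 1*(-257))/2 = -3/2 + (1 + 257)/2 = -3/2 + (1/2)*258 = -3/2 + 129 = 255/2)
3907919/o(-1775) + 4401928/647901 = 3907919/(255/2) + 4401928/647901 = 3907919*(2/255) + 4401928*(1/647901) = 7815838/255 + 4401928/647901 = 1688337249226/55071585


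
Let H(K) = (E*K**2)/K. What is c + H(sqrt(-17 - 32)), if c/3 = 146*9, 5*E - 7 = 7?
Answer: 3942 + 98*I/5 ≈ 3942.0 + 19.6*I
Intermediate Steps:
E = 14/5 (E = 7/5 + (1/5)*7 = 7/5 + 7/5 = 14/5 ≈ 2.8000)
c = 3942 (c = 3*(146*9) = 3*1314 = 3942)
H(K) = 14*K/5 (H(K) = (14*K**2/5)/K = 14*K/5)
c + H(sqrt(-17 - 32)) = 3942 + 14*sqrt(-17 - 32)/5 = 3942 + 14*sqrt(-49)/5 = 3942 + 14*(7*I)/5 = 3942 + 98*I/5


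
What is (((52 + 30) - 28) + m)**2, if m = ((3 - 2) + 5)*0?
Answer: 2916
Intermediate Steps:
m = 0 (m = (1 + 5)*0 = 6*0 = 0)
(((52 + 30) - 28) + m)**2 = (((52 + 30) - 28) + 0)**2 = ((82 - 28) + 0)**2 = (54 + 0)**2 = 54**2 = 2916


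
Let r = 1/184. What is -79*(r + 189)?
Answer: -2747383/184 ≈ -14931.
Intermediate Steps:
r = 1/184 ≈ 0.0054348
-79*(r + 189) = -79*(1/184 + 189) = -79*34777/184 = -2747383/184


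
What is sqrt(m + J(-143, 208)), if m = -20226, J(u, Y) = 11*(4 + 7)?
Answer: I*sqrt(20105) ≈ 141.79*I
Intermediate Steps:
J(u, Y) = 121 (J(u, Y) = 11*11 = 121)
sqrt(m + J(-143, 208)) = sqrt(-20226 + 121) = sqrt(-20105) = I*sqrt(20105)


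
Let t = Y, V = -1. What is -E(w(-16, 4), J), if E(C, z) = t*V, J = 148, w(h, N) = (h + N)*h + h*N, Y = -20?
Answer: -20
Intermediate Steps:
t = -20
w(h, N) = N*h + h*(N + h) (w(h, N) = (N + h)*h + N*h = h*(N + h) + N*h = N*h + h*(N + h))
E(C, z) = 20 (E(C, z) = -20*(-1) = 20)
-E(w(-16, 4), J) = -1*20 = -20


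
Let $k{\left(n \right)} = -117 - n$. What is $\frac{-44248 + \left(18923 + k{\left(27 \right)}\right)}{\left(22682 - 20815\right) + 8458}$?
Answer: $- \frac{25469}{10325} \approx -2.4667$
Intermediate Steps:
$\frac{-44248 + \left(18923 + k{\left(27 \right)}\right)}{\left(22682 - 20815\right) + 8458} = \frac{-44248 + \left(18923 - 144\right)}{\left(22682 - 20815\right) + 8458} = \frac{-44248 + \left(18923 - 144\right)}{1867 + 8458} = \frac{-44248 + 18779}{10325} = \left(-25469\right) \frac{1}{10325} = - \frac{25469}{10325}$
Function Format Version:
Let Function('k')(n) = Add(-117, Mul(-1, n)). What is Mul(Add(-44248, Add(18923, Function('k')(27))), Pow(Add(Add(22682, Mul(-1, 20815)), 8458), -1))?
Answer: Rational(-25469, 10325) ≈ -2.4667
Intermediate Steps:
Mul(Add(-44248, Add(18923, Function('k')(27))), Pow(Add(Add(22682, Mul(-1, 20815)), 8458), -1)) = Mul(Add(-44248, Add(18923, Add(-117, Mul(-1, 27)))), Pow(Add(Add(22682, Mul(-1, 20815)), 8458), -1)) = Mul(Add(-44248, Add(18923, Add(-117, -27))), Pow(Add(Add(22682, -20815), 8458), -1)) = Mul(Add(-44248, Add(18923, -144)), Pow(Add(1867, 8458), -1)) = Mul(Add(-44248, 18779), Pow(10325, -1)) = Mul(-25469, Rational(1, 10325)) = Rational(-25469, 10325)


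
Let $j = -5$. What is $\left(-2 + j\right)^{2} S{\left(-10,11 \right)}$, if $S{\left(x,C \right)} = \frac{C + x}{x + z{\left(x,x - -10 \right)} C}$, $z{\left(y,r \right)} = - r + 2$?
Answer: $\frac{49}{12} \approx 4.0833$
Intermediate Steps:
$z{\left(y,r \right)} = 2 - r$
$S{\left(x,C \right)} = \frac{C + x}{x + C \left(-8 - x\right)}$ ($S{\left(x,C \right)} = \frac{C + x}{x + \left(2 - \left(x - -10\right)\right) C} = \frac{C + x}{x + \left(2 - \left(x + 10\right)\right) C} = \frac{C + x}{x + \left(2 - \left(10 + x\right)\right) C} = \frac{C + x}{x + \left(-8 - x\right) C} = \frac{C + x}{x + C \left(-8 - x\right)}$)
$\left(-2 + j\right)^{2} S{\left(-10,11 \right)} = \left(-2 - 5\right)^{2} \frac{\left(-1\right) 11 - -10}{\left(-1\right) \left(-10\right) + 11 \left(8 - 10\right)} = \left(-7\right)^{2} \frac{-11 + 10}{10 + 11 \left(-2\right)} = 49 \frac{1}{10 - 22} \left(-1\right) = 49 \frac{1}{-12} \left(-1\right) = 49 \left(\left(- \frac{1}{12}\right) \left(-1\right)\right) = 49 \cdot \frac{1}{12} = \frac{49}{12}$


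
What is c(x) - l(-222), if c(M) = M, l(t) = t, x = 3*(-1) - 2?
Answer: 217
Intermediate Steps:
x = -5 (x = -3 - 2 = -5)
c(x) - l(-222) = -5 - 1*(-222) = -5 + 222 = 217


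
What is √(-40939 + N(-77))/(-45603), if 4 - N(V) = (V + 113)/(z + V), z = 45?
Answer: -I*√654942/182412 ≈ -0.0044366*I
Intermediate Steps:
N(V) = 4 - (113 + V)/(45 + V) (N(V) = 4 - (V + 113)/(45 + V) = 4 - (113 + V)/(45 + V))
√(-40939 + N(-77))/(-45603) = √(-40939 + (67 + 3*(-77))/(45 - 77))/(-45603) = √(-40939 + (67 - 231)/(-32))*(-1/45603) = √(-40939 - 1/32*(-164))*(-1/45603) = √(-40939 + 41/8)*(-1/45603) = √(-327471/8)*(-1/45603) = (I*√654942/4)*(-1/45603) = -I*√654942/182412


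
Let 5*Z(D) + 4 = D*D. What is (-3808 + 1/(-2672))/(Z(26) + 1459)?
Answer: -50874885/21287824 ≈ -2.3899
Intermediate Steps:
Z(D) = -4/5 + D**2/5 (Z(D) = -4/5 + (D*D)/5 = -4/5 + D**2/5)
(-3808 + 1/(-2672))/(Z(26) + 1459) = (-3808 + 1/(-2672))/((-4/5 + (1/5)*26**2) + 1459) = (-3808 - 1/2672)/((-4/5 + (1/5)*676) + 1459) = -10174977/(2672*((-4/5 + 676/5) + 1459)) = -10174977/(2672*(672/5 + 1459)) = -10174977/(2672*7967/5) = -10174977/2672*5/7967 = -50874885/21287824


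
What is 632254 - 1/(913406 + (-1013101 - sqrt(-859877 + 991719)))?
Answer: 6283947963896177/9938961183 - sqrt(131842)/9938961183 ≈ 6.3225e+5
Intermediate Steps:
632254 - 1/(913406 + (-1013101 - sqrt(-859877 + 991719))) = 632254 - 1/(913406 + (-1013101 - sqrt(131842))) = 632254 - 1/(-99695 - sqrt(131842))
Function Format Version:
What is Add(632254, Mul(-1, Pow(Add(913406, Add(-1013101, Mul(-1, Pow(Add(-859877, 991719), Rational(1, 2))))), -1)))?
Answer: Add(Rational(6283947963896177, 9938961183), Mul(Rational(-1, 9938961183), Pow(131842, Rational(1, 2)))) ≈ 6.3225e+5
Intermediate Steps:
Add(632254, Mul(-1, Pow(Add(913406, Add(-1013101, Mul(-1, Pow(Add(-859877, 991719), Rational(1, 2))))), -1))) = Add(632254, Mul(-1, Pow(Add(913406, Add(-1013101, Mul(-1, Pow(131842, Rational(1, 2))))), -1))) = Add(632254, Mul(-1, Pow(Add(-99695, Mul(-1, Pow(131842, Rational(1, 2)))), -1)))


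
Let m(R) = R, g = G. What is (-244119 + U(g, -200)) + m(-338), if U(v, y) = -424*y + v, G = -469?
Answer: -160126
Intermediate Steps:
g = -469
U(v, y) = v - 424*y
(-244119 + U(g, -200)) + m(-338) = (-244119 + (-469 - 424*(-200))) - 338 = (-244119 + (-469 + 84800)) - 338 = (-244119 + 84331) - 338 = -159788 - 338 = -160126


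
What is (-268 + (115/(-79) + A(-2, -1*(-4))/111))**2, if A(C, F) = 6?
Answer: 620094826521/8543929 ≈ 72577.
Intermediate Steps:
(-268 + (115/(-79) + A(-2, -1*(-4))/111))**2 = (-268 + (115/(-79) + 6/111))**2 = (-268 + (115*(-1/79) + 6*(1/111)))**2 = (-268 + (-115/79 + 2/37))**2 = (-268 - 4097/2923)**2 = (-787461/2923)**2 = 620094826521/8543929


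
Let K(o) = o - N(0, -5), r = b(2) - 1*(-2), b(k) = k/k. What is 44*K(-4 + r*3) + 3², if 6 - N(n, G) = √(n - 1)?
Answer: -35 + 44*I ≈ -35.0 + 44.0*I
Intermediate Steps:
b(k) = 1
r = 3 (r = 1 - 1*(-2) = 1 + 2 = 3)
N(n, G) = 6 - √(-1 + n) (N(n, G) = 6 - √(n - 1) = 6 - √(-1 + n))
K(o) = -6 + I + o (K(o) = o - (6 - √(-1 + 0)) = o - (6 - √(-1)) = o - (6 - I) = o + (-6 + I) = -6 + I + o)
44*K(-4 + r*3) + 3² = 44*(-6 + I + (-4 + 3*3)) + 3² = 44*(-6 + I + (-4 + 9)) + 9 = 44*(-6 + I + 5) + 9 = 44*(-1 + I) + 9 = (-44 + 44*I) + 9 = -35 + 44*I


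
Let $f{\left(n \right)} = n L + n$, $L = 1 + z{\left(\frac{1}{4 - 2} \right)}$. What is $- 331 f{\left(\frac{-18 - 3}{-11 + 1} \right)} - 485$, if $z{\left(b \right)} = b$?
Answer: $- \frac{8891}{4} \approx -2222.8$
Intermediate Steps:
$L = \frac{3}{2}$ ($L = 1 + \frac{1}{4 - 2} = 1 + \frac{1}{2} = \frac{3}{2} \approx 1.5$)
$f{\left(n \right)} = \frac{5 n}{2}$ ($f{\left(n \right)} = n \frac{3}{2} + n = \frac{3 n}{2} + n = \frac{5 n}{2}$)
$- 331 f{\left(\frac{-18 - 3}{-11 + 1} \right)} - 485 = - 331 \frac{5 \frac{-18 - 3}{-11 + 1}}{2} - 485 = - 331 \frac{5 \left(- \frac{21}{-10}\right)}{2} - 485 = - 331 \frac{5 \left(\left(-21\right) \left(- \frac{1}{10}\right)\right)}{2} - 485 = - 331 \cdot \frac{5}{2} \cdot \frac{21}{10} - 485 = \left(-331\right) \frac{21}{4} - 485 = - \frac{6951}{4} - 485 = - \frac{8891}{4}$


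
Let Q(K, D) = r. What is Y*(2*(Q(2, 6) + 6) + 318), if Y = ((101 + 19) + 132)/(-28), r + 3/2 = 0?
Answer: -2943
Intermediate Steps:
r = -3/2 (r = -3/2 + 0 = -3/2 ≈ -1.5000)
Q(K, D) = -3/2
Y = -9 (Y = (120 + 132)*(-1/28) = 252*(-1/28) = -9)
Y*(2*(Q(2, 6) + 6) + 318) = -9*(2*(-3/2 + 6) + 318) = -9*(2*(9/2) + 318) = -9*(9 + 318) = -9*327 = -2943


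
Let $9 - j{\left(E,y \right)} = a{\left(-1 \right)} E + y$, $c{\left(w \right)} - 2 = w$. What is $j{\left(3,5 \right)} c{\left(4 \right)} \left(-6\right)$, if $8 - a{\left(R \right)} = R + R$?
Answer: $936$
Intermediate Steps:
$a{\left(R \right)} = 8 - 2 R$ ($a{\left(R \right)} = 8 - \left(R + R\right) = 8 - 2 R$)
$c{\left(w \right)} = 2 + w$
$j{\left(E,y \right)} = 9 - y - 10 E$ ($j{\left(E,y \right)} = 9 - \left(\left(8 - -2\right) E + y\right) = 9 - \left(\left(8 + 2\right) E + y\right) = 9 - \left(10 E + y\right) = 9 - \left(y + 10 E\right) = 9 - y - 10 E$)
$j{\left(3,5 \right)} c{\left(4 \right)} \left(-6\right) = \left(9 - 5 - 30\right) \left(2 + 4\right) \left(-6\right) = \left(9 - 5 - 30\right) 6 \left(-6\right) = \left(-26\right) 6 \left(-6\right) = \left(-156\right) \left(-6\right) = 936$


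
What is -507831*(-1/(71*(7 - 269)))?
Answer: -507831/18602 ≈ -27.300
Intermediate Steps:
-507831*(-1/(71*(7 - 269))) = -507831/((-71*(-262))) = -507831/18602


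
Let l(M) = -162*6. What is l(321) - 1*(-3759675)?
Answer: 3758703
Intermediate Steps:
l(M) = -972
l(321) - 1*(-3759675) = -972 - 1*(-3759675) = -972 + 3759675 = 3758703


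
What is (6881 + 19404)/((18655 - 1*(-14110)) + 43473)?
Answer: 26285/76238 ≈ 0.34478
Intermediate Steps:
(6881 + 19404)/((18655 - 1*(-14110)) + 43473) = 26285/((18655 + 14110) + 43473) = 26285/(32765 + 43473) = 26285/76238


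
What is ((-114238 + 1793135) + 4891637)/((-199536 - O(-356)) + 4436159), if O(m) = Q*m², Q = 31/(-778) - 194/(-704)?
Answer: 56230629972/36001353517 ≈ 1.5619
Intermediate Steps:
Q = 32277/136928 (Q = 31*(-1/778) - 194*(-1/704) = -31/778 + 97/352 = 32277/136928 ≈ 0.23572)
O(m) = 32277*m²/136928
((-114238 + 1793135) + 4891637)/((-199536 - O(-356)) + 4436159) = ((-114238 + 1793135) + 4891637)/((-199536 - 32277*(-356)²/136928) + 4436159) = (1678897 + 4891637)/((-199536 - 32277*126736/136928) + 4436159) = 6570534/((-199536 - 1*255666117/8558) + 4436159) = 6570534/((-199536 - 255666117/8558) + 4436159) = 6570534/(-1963295205/8558 + 4436159) = 6570534/(36001353517/8558) = 6570534*(8558/36001353517) = 56230629972/36001353517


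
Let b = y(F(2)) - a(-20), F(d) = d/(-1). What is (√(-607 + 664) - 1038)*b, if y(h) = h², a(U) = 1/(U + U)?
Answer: -83559/20 + 161*√57/40 ≈ -4147.6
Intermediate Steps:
a(U) = 1/(2*U)
F(d) = -d (F(d) = d*(-1) = -d)
b = 161/40 (b = (-1*2)² - 1/(2*(-20)) = (-2)² - (-1)/(2*20) = 4 - 1*(-1/40) = 4 + 1/40 = 161/40 ≈ 4.0250)
(√(-607 + 664) - 1038)*b = (√(-607 + 664) - 1038)*(161/40) = (√57 - 1038)*(161/40) = (-1038 + √57)*(161/40) = -83559/20 + 161*√57/40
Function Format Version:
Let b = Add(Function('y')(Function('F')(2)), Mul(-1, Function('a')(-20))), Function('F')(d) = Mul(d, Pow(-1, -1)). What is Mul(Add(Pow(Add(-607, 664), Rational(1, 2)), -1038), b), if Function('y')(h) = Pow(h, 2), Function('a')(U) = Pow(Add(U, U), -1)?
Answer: Add(Rational(-83559, 20), Mul(Rational(161, 40), Pow(57, Rational(1, 2)))) ≈ -4147.6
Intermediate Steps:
Function('a')(U) = Mul(Rational(1, 2), Pow(U, -1)) (Function('a')(U) = Pow(Mul(2, U), -1) = Mul(Rational(1, 2), Pow(U, -1)))
Function('F')(d) = Mul(-1, d) (Function('F')(d) = Mul(d, -1) = Mul(-1, d))
b = Rational(161, 40) (b = Add(Pow(Mul(-1, 2), 2), Mul(-1, Mul(Rational(1, 2), Pow(-20, -1)))) = Add(Pow(-2, 2), Mul(-1, Mul(Rational(1, 2), Rational(-1, 20)))) = Add(4, Mul(-1, Rational(-1, 40))) = Add(4, Rational(1, 40)) = Rational(161, 40) ≈ 4.0250)
Mul(Add(Pow(Add(-607, 664), Rational(1, 2)), -1038), b) = Mul(Add(Pow(Add(-607, 664), Rational(1, 2)), -1038), Rational(161, 40)) = Mul(Add(Pow(57, Rational(1, 2)), -1038), Rational(161, 40)) = Mul(Add(-1038, Pow(57, Rational(1, 2))), Rational(161, 40)) = Add(Rational(-83559, 20), Mul(Rational(161, 40), Pow(57, Rational(1, 2))))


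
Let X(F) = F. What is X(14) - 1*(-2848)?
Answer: 2862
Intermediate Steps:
X(14) - 1*(-2848) = 14 - 1*(-2848) = 14 + 2848 = 2862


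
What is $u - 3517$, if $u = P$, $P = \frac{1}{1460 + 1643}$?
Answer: $- \frac{10913250}{3103} \approx -3517.0$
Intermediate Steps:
$P = \frac{1}{3103} \approx 0.00032227$
$u = \frac{1}{3103} \approx 0.00032227$
$u - 3517 = \frac{1}{3103} - 3517 = - \frac{10913250}{3103}$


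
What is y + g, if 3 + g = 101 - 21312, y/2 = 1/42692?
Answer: -452834043/21346 ≈ -21214.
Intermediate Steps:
y = 1/21346 (y = 2/42692 = 2*(1/42692) = 1/21346 ≈ 4.6847e-5)
g = -21214 (g = -3 + (101 - 21312) = -3 - 21211 = -21214)
y + g = 1/21346 - 21214 = -452834043/21346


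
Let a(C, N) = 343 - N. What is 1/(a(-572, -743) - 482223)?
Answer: -1/481137 ≈ -2.0784e-6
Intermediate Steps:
1/(a(-572, -743) - 482223) = 1/((343 - 1*(-743)) - 482223) = 1/((343 + 743) - 482223) = 1/(1086 - 482223) = 1/(-481137) = -1/481137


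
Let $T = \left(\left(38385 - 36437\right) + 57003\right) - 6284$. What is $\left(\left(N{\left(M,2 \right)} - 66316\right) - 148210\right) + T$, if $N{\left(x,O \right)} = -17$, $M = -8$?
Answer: $-161876$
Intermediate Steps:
$T = 52667$ ($T = \left(1948 + 57003\right) - 6284 = 58951 - 6284 = 52667$)
$\left(\left(N{\left(M,2 \right)} - 66316\right) - 148210\right) + T = \left(\left(-17 - 66316\right) - 148210\right) + 52667 = \left(-66333 - 148210\right) + 52667 = -214543 + 52667 = -161876$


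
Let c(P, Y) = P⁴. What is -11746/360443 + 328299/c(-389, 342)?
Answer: -268842103975129/8253440048713163 ≈ -0.032573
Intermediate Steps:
-11746/360443 + 328299/c(-389, 342) = -11746/360443 + 328299/((-389)⁴) = -11746*1/360443 + 328299/22898045041 = -11746/360443 + 328299*(1/22898045041) = -11746/360443 + 328299/22898045041 = -268842103975129/8253440048713163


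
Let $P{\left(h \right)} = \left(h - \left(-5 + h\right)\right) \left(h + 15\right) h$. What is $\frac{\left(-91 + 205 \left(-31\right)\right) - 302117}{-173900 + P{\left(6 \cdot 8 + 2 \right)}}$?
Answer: $\frac{308563}{157650} \approx 1.9573$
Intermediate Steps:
$P{\left(h \right)} = h \left(75 + 5 h\right)$ ($P{\left(h \right)} = 5 \left(15 + h\right) h = \left(75 + 5 h\right) h = h \left(75 + 5 h\right)$)
$\frac{\left(-91 + 205 \left(-31\right)\right) - 302117}{-173900 + P{\left(6 \cdot 8 + 2 \right)}} = \frac{\left(-91 + 205 \left(-31\right)\right) - 302117}{-173900 + 5 \left(6 \cdot 8 + 2\right) \left(15 + \left(6 \cdot 8 + 2\right)\right)} = \frac{\left(-91 - 6355\right) - 302117}{-173900 + 5 \left(48 + 2\right) \left(15 + \left(48 + 2\right)\right)} = \frac{-6446 - 302117}{-173900 + 5 \cdot 50 \left(15 + 50\right)} = - \frac{308563}{-173900 + 5 \cdot 50 \cdot 65} = - \frac{308563}{-173900 + 16250} = - \frac{308563}{-157650} = \left(-308563\right) \left(- \frac{1}{157650}\right) = \frac{308563}{157650}$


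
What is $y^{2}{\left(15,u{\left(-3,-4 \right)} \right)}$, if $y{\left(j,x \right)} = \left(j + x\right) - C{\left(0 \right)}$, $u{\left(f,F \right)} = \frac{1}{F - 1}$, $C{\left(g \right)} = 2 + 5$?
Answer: $\frac{1521}{25} \approx 60.84$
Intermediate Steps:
$C{\left(g \right)} = 7$
$u{\left(f,F \right)} = \frac{1}{-1 + F}$
$y{\left(j,x \right)} = -7 + j + x$ ($y{\left(j,x \right)} = \left(j + x\right) - 7 = -7 + j + x$)
$y^{2}{\left(15,u{\left(-3,-4 \right)} \right)} = \left(-7 + 15 + \frac{1}{-1 - 4}\right)^{2} = \left(-7 + 15 + \frac{1}{-5}\right)^{2} = \left(-7 + 15 - \frac{1}{5}\right)^{2} = \left(\frac{39}{5}\right)^{2} = \frac{1521}{25}$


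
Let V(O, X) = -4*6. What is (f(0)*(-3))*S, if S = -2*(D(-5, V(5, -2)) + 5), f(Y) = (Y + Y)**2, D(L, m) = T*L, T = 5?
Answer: 0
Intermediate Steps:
V(O, X) = -24
D(L, m) = 5*L
f(Y) = 4*Y**2 (f(Y) = (2*Y)**2 = 4*Y**2)
S = 40 (S = -2*(5*(-5) + 5) = -2*(-25 + 5) = -2*(-20) = 40)
(f(0)*(-3))*S = ((4*0**2)*(-3))*40 = ((4*0)*(-3))*40 = (0*(-3))*40 = 0*40 = 0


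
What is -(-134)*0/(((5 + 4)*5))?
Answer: 0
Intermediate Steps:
-(-134)*0/(((5 + 4)*5)) = -(-134)*0/((9*5)) = -(-134)*0/45 = -(-134)*0*(1/45) = -(-134)*0 = -1*0 = 0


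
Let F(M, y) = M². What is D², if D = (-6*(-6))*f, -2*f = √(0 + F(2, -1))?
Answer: 1296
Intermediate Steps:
f = -1 (f = -√(0 + 2²)/2 = -√(0 + 4)/2 = -√4/2 = -½*2 = -1)
D = -36 (D = -6*(-6)*(-1) = 36*(-1) = -36)
D² = (-36)² = 1296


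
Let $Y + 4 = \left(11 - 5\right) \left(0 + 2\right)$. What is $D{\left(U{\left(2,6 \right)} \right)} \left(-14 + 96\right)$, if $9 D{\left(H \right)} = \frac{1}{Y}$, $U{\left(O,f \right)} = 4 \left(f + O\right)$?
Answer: $\frac{41}{36} \approx 1.1389$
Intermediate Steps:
$U{\left(O,f \right)} = 4 O + 4 f$ ($U{\left(O,f \right)} = 4 \left(O + f\right) = 4 O + 4 f$)
$Y = 8$ ($Y = -4 + \left(11 - 5\right) \left(0 + 2\right) = -4 + 6 \cdot 2 = -4 + 12 = 8$)
$D{\left(H \right)} = \frac{1}{72}$ ($D{\left(H \right)} = \frac{1}{9 \cdot 8} = \frac{1}{9} \cdot \frac{1}{8} = \frac{1}{72}$)
$D{\left(U{\left(2,6 \right)} \right)} \left(-14 + 96\right) = \frac{-14 + 96}{72} = \frac{1}{72} \cdot 82 = \frac{41}{36}$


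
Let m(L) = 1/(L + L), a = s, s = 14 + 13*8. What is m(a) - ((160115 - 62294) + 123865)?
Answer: -52317895/236 ≈ -2.2169e+5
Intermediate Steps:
s = 118 (s = 14 + 104 = 118)
a = 118
m(L) = 1/(2*L)
m(a) - ((160115 - 62294) + 123865) = (½)/118 - ((160115 - 62294) + 123865) = (½)*(1/118) - (97821 + 123865) = 1/236 - 1*221686 = 1/236 - 221686 = -52317895/236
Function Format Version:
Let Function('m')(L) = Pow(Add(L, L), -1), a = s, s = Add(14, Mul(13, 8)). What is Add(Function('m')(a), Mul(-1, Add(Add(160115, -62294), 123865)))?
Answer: Rational(-52317895, 236) ≈ -2.2169e+5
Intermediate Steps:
s = 118 (s = Add(14, 104) = 118)
a = 118
Function('m')(L) = Mul(Rational(1, 2), Pow(L, -1)) (Function('m')(L) = Pow(Mul(2, L), -1) = Mul(Rational(1, 2), Pow(L, -1)))
Add(Function('m')(a), Mul(-1, Add(Add(160115, -62294), 123865))) = Add(Mul(Rational(1, 2), Pow(118, -1)), Mul(-1, Add(Add(160115, -62294), 123865))) = Add(Mul(Rational(1, 2), Rational(1, 118)), Mul(-1, Add(97821, 123865))) = Add(Rational(1, 236), Mul(-1, 221686)) = Add(Rational(1, 236), -221686) = Rational(-52317895, 236)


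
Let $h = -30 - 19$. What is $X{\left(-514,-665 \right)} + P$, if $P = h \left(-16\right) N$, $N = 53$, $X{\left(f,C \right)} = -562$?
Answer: $40990$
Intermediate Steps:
$h = -49$ ($h = -30 - 19 = -49$)
$P = 41552$ ($P = \left(-49\right) \left(-16\right) 53 = 784 \cdot 53 = 41552$)
$X{\left(-514,-665 \right)} + P = -562 + 41552 = 40990$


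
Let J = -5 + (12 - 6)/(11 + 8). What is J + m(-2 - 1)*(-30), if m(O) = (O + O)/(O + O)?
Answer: -659/19 ≈ -34.684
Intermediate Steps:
m(O) = 1 (m(O) = (2*O)/((2*O)) = (2*O)*(1/(2*O)) = 1)
J = -89/19 (J = -5 + 6/19 = -89/19 ≈ -4.6842)
J + m(-2 - 1)*(-30) = -89/19 + 1*(-30) = -89/19 - 30 = -659/19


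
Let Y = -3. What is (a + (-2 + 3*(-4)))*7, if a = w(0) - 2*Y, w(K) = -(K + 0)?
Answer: -56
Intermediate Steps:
w(K) = -K
a = 6 (a = -1*0 - 2*(-3) = 0 + 6 = 6)
(a + (-2 + 3*(-4)))*7 = (6 + (-2 + 3*(-4)))*7 = (6 + (-2 - 12))*7 = (6 - 14)*7 = -8*7 = -56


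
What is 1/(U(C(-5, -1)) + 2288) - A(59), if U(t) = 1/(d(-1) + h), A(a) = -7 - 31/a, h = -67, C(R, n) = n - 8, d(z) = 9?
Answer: 58923554/7829477 ≈ 7.5259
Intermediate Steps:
C(R, n) = -8 + n
U(t) = -1/58 (U(t) = 1/(9 - 67) = 1/(-58) = -1/58)
1/(U(C(-5, -1)) + 2288) - A(59) = 1/(-1/58 + 2288) - (-7 - 31/59) = 1/(132703/58) - (-7 - 31*1/59) = 58/132703 - (-7 - 31/59) = 58/132703 - 1*(-444/59) = 58/132703 + 444/59 = 58923554/7829477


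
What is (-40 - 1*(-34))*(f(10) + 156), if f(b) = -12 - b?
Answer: -804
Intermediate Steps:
(-40 - 1*(-34))*(f(10) + 156) = (-40 - 1*(-34))*((-12 - 1*10) + 156) = (-40 + 34)*((-12 - 10) + 156) = -6*(-22 + 156) = -6*134 = -804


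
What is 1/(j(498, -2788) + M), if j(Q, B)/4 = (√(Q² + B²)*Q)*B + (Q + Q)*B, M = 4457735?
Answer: 6649657/247394380325816976719 - 11107392*√2005237/247394380325816976719 ≈ -6.3551e-11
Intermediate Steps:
j(Q, B) = 8*B*Q + 4*B*Q*√(B² + Q²) (j(Q, B) = 4*((√(Q² + B²)*Q)*B + (Q + Q)*B) = 4*((√(B² + Q²)*Q)*B + (2*Q)*B) = 4*((Q*√(B² + Q²))*B + 2*B*Q) = 4*(B*Q*√(B² + Q²) + 2*B*Q) = 4*(2*B*Q + B*Q*√(B² + Q²)) = 8*B*Q + 4*B*Q*√(B² + Q²))
1/(j(498, -2788) + M) = 1/(4*(-2788)*498*(2 + √((-2788)² + 498²)) + 4457735) = 1/(4*(-2788)*498*(2 + √(7772944 + 248004)) + 4457735) = 1/(4*(-2788)*498*(2 + √8020948) + 4457735) = 1/(4*(-2788)*498*(2 + 2*√2005237) + 4457735) = 1/((-11107392 - 11107392*√2005237) + 4457735) = 1/(-6649657 - 11107392*√2005237)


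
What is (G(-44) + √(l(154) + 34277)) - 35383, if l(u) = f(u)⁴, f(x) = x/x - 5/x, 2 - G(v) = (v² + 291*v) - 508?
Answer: -24005 + 3*√2142171718457/23716 ≈ -23820.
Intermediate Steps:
G(v) = 510 - v² - 291*v (G(v) = 2 - ((v² + 291*v) - 508) = 2 - (-508 + v² + 291*v) = 2 + (508 - v² - 291*v) = 510 - v² - 291*v)
f(x) = 1 - 5/x
l(u) = (-5 + u)⁴/u⁴ (l(u) = ((-5 + u)/u)⁴ = (-5 + u)⁴/u⁴)
(G(-44) + √(l(154) + 34277)) - 35383 = ((510 - 1*(-44)² - 291*(-44)) + √((-5 + 154)⁴/154⁴ + 34277)) - 35383 = ((510 - 1*1936 + 12804) + √((1/562448656)*149⁴ + 34277)) - 35383 = ((510 - 1936 + 12804) + √((1/562448656)*492884401 + 34277)) - 35383 = (11378 + √(492884401/562448656 + 34277)) - 35383 = (11378 + √(19279545466113/562448656)) - 35383 = (11378 + 3*√2142171718457/23716) - 35383 = -24005 + 3*√2142171718457/23716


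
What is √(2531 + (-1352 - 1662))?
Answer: I*√483 ≈ 21.977*I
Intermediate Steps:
√(2531 + (-1352 - 1662)) = √(2531 - 3014) = √(-483) = I*√483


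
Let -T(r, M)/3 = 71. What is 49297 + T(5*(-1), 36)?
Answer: 49084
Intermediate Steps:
T(r, M) = -213 (T(r, M) = -3*71 = -213)
49297 + T(5*(-1), 36) = 49297 - 213 = 49084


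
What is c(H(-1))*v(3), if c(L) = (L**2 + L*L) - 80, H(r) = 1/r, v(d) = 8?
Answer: -624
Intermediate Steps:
c(L) = -80 + 2*L**2 (c(L) = (L**2 + L**2) - 80 = 2*L**2 - 80 = -80 + 2*L**2)
c(H(-1))*v(3) = (-80 + 2*(1/(-1))**2)*8 = (-80 + 2*(-1)**2)*8 = (-80 + 2*1)*8 = (-80 + 2)*8 = -78*8 = -624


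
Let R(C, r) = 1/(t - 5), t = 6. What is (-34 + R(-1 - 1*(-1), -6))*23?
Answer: -759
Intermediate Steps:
R(C, r) = 1 (R(C, r) = 1/(6 - 5) = 1/1 = 1)
(-34 + R(-1 - 1*(-1), -6))*23 = (-34 + 1)*23 = -33*23 = -759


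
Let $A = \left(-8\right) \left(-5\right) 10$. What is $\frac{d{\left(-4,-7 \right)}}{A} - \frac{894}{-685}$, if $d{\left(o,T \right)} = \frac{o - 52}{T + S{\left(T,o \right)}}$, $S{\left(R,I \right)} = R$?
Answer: $\frac{18017}{13700} \approx 1.3151$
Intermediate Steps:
$A = 400$ ($A = 40 \cdot 10 = 400$)
$d{\left(o,T \right)} = \frac{-52 + o}{2 T}$ ($d{\left(o,T \right)} = \frac{o - 52}{T + T} = \frac{-52 + o}{2 T}$)
$\frac{d{\left(-4,-7 \right)}}{A} - \frac{894}{-685} = \frac{\frac{1}{2} \frac{1}{-7} \left(-52 - 4\right)}{400} - \frac{894}{-685} = \frac{1}{2} \left(- \frac{1}{7}\right) \left(-56\right) \frac{1}{400} - - \frac{894}{685} = 4 \cdot \frac{1}{400} + \frac{894}{685} = \frac{1}{100} + \frac{894}{685} = \frac{18017}{13700}$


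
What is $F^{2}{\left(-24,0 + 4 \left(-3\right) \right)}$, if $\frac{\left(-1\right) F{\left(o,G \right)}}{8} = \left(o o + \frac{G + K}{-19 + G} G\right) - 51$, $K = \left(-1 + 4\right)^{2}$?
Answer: $\frac{16877127744}{961} \approx 1.7562 \cdot 10^{7}$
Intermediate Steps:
$K = 9$ ($K = 3^{2} = 9$)
$F{\left(o,G \right)} = 408 - 8 o^{2} - \frac{8 G \left(9 + G\right)}{-19 + G}$ ($F{\left(o,G \right)} = - 8 \left(\left(o o + \frac{G + 9}{-19 + G} G\right) - 51\right) = - 8 \left(\left(o^{2} + \frac{9 + G}{-19 + G} G\right) - 51\right) = - 8 \left(\left(o^{2} + \frac{G \left(9 + G\right)}{-19 + G}\right) - 51\right) = - 8 \left(-51 + o^{2} + \frac{G \left(9 + G\right)}{-19 + G}\right) = 408 - 8 o^{2} - \frac{8 G \left(9 + G\right)}{-19 + G}$)
$F^{2}{\left(-24,0 + 4 \left(-3\right) \right)} = \left(\frac{8 \left(-969 - \left(0 + 4 \left(-3\right)\right)^{2} + 19 \left(-24\right)^{2} + 42 \left(0 + 4 \left(-3\right)\right) - \left(0 + 4 \left(-3\right)\right) \left(-24\right)^{2}\right)}{-19 + \left(0 + 4 \left(-3\right)\right)}\right)^{2} = \left(\frac{8 \left(-969 - \left(0 - 12\right)^{2} + 19 \cdot 576 + 42 \left(0 - 12\right) - \left(0 - 12\right) 576\right)}{-19 + \left(0 - 12\right)}\right)^{2} = \left(\frac{8 \left(-969 - \left(-12\right)^{2} + 10944 + 42 \left(-12\right) - \left(-12\right) 576\right)}{-19 - 12}\right)^{2} = \left(\frac{8 \left(-969 - 144 + 10944 - 504 + 6912\right)}{-31}\right)^{2} = \left(8 \left(- \frac{1}{31}\right) \left(-969 - 144 + 10944 - 504 + 6912\right)\right)^{2} = \left(8 \left(- \frac{1}{31}\right) 16239\right)^{2} = \left(- \frac{129912}{31}\right)^{2} = \frac{16877127744}{961}$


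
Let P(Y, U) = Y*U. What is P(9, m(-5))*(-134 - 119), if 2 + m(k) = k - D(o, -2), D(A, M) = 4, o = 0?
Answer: 25047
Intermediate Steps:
m(k) = -6 + k (m(k) = -2 + (k - 1*4) = -2 + (k - 4) = -2 + (-4 + k) = -6 + k)
P(Y, U) = U*Y
P(9, m(-5))*(-134 - 119) = ((-6 - 5)*9)*(-134 - 119) = -11*9*(-253) = -99*(-253) = 25047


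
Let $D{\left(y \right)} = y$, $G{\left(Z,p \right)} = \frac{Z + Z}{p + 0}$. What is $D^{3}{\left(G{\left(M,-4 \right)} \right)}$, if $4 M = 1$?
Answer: $- \frac{1}{512} \approx -0.0019531$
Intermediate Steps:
$M = \frac{1}{4}$ ($M = \frac{1}{4} \cdot 1 = \frac{1}{4} \approx 0.25$)
$G{\left(Z,p \right)} = \frac{2 Z}{p}$
$D^{3}{\left(G{\left(M,-4 \right)} \right)} = \left(2 \cdot \frac{1}{4} \frac{1}{-4}\right)^{3} = \left(2 \cdot \frac{1}{4} \left(- \frac{1}{4}\right)\right)^{3} = \left(- \frac{1}{8}\right)^{3} = - \frac{1}{512}$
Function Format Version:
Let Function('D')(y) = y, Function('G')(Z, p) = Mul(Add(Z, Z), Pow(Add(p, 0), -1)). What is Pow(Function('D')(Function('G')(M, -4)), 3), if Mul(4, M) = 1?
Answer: Rational(-1, 512) ≈ -0.0019531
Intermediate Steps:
M = Rational(1, 4) (M = Mul(Rational(1, 4), 1) = Rational(1, 4) ≈ 0.25000)
Function('G')(Z, p) = Mul(2, Z, Pow(p, -1)) (Function('G')(Z, p) = Mul(Mul(2, Z), Pow(p, -1)) = Mul(2, Z, Pow(p, -1)))
Pow(Function('D')(Function('G')(M, -4)), 3) = Pow(Mul(2, Rational(1, 4), Pow(-4, -1)), 3) = Pow(Mul(2, Rational(1, 4), Rational(-1, 4)), 3) = Pow(Rational(-1, 8), 3) = Rational(-1, 512)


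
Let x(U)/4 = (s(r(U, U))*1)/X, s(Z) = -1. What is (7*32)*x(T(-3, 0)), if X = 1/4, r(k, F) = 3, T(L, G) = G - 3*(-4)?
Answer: -3584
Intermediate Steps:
T(L, G) = 12 + G (T(L, G) = G + 12 = 12 + G)
X = 1/4 ≈ 0.25000
x(U) = -16 (x(U) = 4*((-1*1)/(1/4)) = 4*(-1*4) = 4*(-4) = -16)
(7*32)*x(T(-3, 0)) = (7*32)*(-16) = 224*(-16) = -3584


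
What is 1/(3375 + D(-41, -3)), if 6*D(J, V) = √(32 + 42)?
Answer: 60750/205031213 - 3*√74/205031213 ≈ 0.00029617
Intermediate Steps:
D(J, V) = √74/6 (D(J, V) = √(32 + 42)/6 = √74/6)
1/(3375 + D(-41, -3)) = 1/(3375 + √74/6)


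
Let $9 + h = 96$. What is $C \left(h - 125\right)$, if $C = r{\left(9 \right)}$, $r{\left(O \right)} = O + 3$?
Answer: $-456$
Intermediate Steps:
$h = 87$ ($h = -9 + 96 = 87$)
$r{\left(O \right)} = 3 + O$
$C = 12$ ($C = 3 + 9 = 12$)
$C \left(h - 125\right) = 12 \left(87 - 125\right) = 12 \left(-38\right) = -456$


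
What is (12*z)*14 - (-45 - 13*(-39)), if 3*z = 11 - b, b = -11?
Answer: 770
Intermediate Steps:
z = 22/3 (z = (11 - 1*(-11))/3 = (11 + 11)/3 = (1/3)*22 = 22/3 ≈ 7.3333)
(12*z)*14 - (-45 - 13*(-39)) = (12*(22/3))*14 - (-45 - 13*(-39)) = 88*14 - (-45 + 507) = 1232 - 1*462 = 1232 - 462 = 770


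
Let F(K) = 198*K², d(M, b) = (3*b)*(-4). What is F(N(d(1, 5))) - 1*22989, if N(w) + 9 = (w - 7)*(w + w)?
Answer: 12770375289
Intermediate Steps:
d(M, b) = -12*b
N(w) = -9 + 2*w*(-7 + w) (N(w) = -9 + (w - 7)*(w + w) = -9 + (-7 + w)*(2*w) = -9 + 2*w*(-7 + w))
F(N(d(1, 5))) - 1*22989 = 198*(-9 - (-168)*5 + 2*(-12*5)²)² - 1*22989 = 198*(-9 - 14*(-60) + 2*(-60)²)² - 22989 = 198*(-9 + 840 + 2*3600)² - 22989 = 198*(-9 + 840 + 7200)² - 22989 = 198*8031² - 22989 = 198*64496961 - 22989 = 12770398278 - 22989 = 12770375289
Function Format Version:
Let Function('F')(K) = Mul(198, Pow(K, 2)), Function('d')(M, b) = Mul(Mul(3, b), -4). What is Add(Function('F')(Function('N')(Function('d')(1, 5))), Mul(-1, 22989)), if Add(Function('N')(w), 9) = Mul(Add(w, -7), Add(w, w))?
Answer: 12770375289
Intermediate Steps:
Function('d')(M, b) = Mul(-12, b)
Function('N')(w) = Add(-9, Mul(2, w, Add(-7, w))) (Function('N')(w) = Add(-9, Mul(Add(w, -7), Add(w, w))) = Add(-9, Mul(Add(-7, w), Mul(2, w))) = Add(-9, Mul(2, w, Add(-7, w))))
Add(Function('F')(Function('N')(Function('d')(1, 5))), Mul(-1, 22989)) = Add(Mul(198, Pow(Add(-9, Mul(-14, Mul(-12, 5)), Mul(2, Pow(Mul(-12, 5), 2))), 2)), Mul(-1, 22989)) = Add(Mul(198, Pow(Add(-9, Mul(-14, -60), Mul(2, Pow(-60, 2))), 2)), -22989) = Add(Mul(198, Pow(Add(-9, 840, Mul(2, 3600)), 2)), -22989) = Add(Mul(198, Pow(Add(-9, 840, 7200), 2)), -22989) = Add(Mul(198, Pow(8031, 2)), -22989) = Add(Mul(198, 64496961), -22989) = Add(12770398278, -22989) = 12770375289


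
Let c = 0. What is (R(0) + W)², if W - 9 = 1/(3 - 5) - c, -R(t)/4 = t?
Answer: 289/4 ≈ 72.250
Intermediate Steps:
R(t) = -4*t
W = 17/2 (W = 9 + (1/(3 - 5) - 1*0) = 9 + (1/(-2) + 0) = 9 + (-½ + 0) = 9 - ½ = 17/2 ≈ 8.5000)
(R(0) + W)² = (-4*0 + 17/2)² = (0 + 17/2)² = (17/2)² = 289/4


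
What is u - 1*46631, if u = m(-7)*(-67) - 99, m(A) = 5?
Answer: -47065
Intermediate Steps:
u = -434 (u = 5*(-67) - 99 = -335 - 99 = -434)
u - 1*46631 = -434 - 1*46631 = -434 - 46631 = -47065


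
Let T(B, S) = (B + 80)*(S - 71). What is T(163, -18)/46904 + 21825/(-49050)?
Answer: -4632187/5112536 ≈ -0.90604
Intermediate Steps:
T(B, S) = (-71 + S)*(80 + B) (T(B, S) = (80 + B)*(-71 + S) = (-71 + S)*(80 + B))
T(163, -18)/46904 + 21825/(-49050) = (-5680 - 71*163 + 80*(-18) + 163*(-18))/46904 + 21825/(-49050) = (-5680 - 11573 - 1440 - 2934)*(1/46904) + 21825*(-1/49050) = -21627*1/46904 - 97/218 = -21627/46904 - 97/218 = -4632187/5112536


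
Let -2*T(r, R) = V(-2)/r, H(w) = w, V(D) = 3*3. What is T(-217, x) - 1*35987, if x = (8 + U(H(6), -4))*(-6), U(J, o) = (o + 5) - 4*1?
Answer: -15618349/434 ≈ -35987.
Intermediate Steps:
V(D) = 9
U(J, o) = 1 + o (U(J, o) = (5 + o) - 4 = 1 + o)
x = -30 (x = (8 + (1 - 4))*(-6) = (8 - 3)*(-6) = 5*(-6) = -30)
T(r, R) = -9/(2*r)
T(-217, x) - 1*35987 = -9/2/(-217) - 1*35987 = -9/2*(-1/217) - 35987 = 9/434 - 35987 = -15618349/434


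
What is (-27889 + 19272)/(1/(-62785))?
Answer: 541018345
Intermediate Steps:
(-27889 + 19272)/(1/(-62785)) = -8617/(-1/62785) = -8617*(-62785) = 541018345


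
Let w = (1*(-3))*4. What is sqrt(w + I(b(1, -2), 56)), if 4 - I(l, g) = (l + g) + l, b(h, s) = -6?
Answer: 2*I*sqrt(13) ≈ 7.2111*I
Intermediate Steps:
I(l, g) = 4 - g - 2*l (I(l, g) = 4 - ((l + g) + l) = 4 - ((g + l) + l) = 4 - (g + 2*l) = 4 + (-g - 2*l) = 4 - g - 2*l)
w = -12 (w = -3*4 = -12)
sqrt(w + I(b(1, -2), 56)) = sqrt(-12 + (4 - 1*56 - 2*(-6))) = sqrt(-12 + (4 - 56 + 12)) = sqrt(-12 - 40) = sqrt(-52) = 2*I*sqrt(13)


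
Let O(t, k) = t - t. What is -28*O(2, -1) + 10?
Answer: 10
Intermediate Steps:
O(t, k) = 0
-28*O(2, -1) + 10 = -28*0 + 10 = 0 + 10 = 10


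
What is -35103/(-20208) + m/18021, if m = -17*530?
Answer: 150172361/121389456 ≈ 1.2371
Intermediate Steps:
m = -9010
-35103/(-20208) + m/18021 = -35103/(-20208) - 9010/18021 = -35103*(-1/20208) - 9010*1/18021 = 11701/6736 - 9010/18021 = 150172361/121389456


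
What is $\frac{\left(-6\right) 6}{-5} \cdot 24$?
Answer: $\frac{864}{5} \approx 172.8$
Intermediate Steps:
$\frac{\left(-6\right) 6}{-5} \cdot 24 = \left(- \frac{1}{5}\right) \left(-36\right) 24 = \frac{36}{5} \cdot 24 = \frac{864}{5}$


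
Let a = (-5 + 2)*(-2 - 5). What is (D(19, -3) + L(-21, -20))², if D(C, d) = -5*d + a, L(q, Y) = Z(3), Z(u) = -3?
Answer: 1089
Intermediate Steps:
a = 21 (a = -3*(-7) = 21)
L(q, Y) = -3
D(C, d) = 21 - 5*d (D(C, d) = -5*d + 21 = 21 - 5*d)
(D(19, -3) + L(-21, -20))² = ((21 - 5*(-3)) - 3)² = ((21 + 15) - 3)² = (36 - 3)² = 33² = 1089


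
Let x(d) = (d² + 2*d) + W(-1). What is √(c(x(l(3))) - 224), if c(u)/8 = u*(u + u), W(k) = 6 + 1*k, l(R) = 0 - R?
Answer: 20*√2 ≈ 28.284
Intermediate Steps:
l(R) = -R
W(k) = 6 + k
x(d) = 5 + d² + 2*d (x(d) = (d² + 2*d) + (6 - 1) = (d² + 2*d) + 5 = 5 + d² + 2*d)
c(u) = 16*u² (c(u) = 8*(u*(u + u)) = 8*(u*(2*u)) = 8*(2*u²) = 16*u²)
√(c(x(l(3))) - 224) = √(16*(5 + (-1*3)² + 2*(-1*3))² - 224) = √(16*(5 + (-3)² + 2*(-3))² - 224) = √(16*(5 + 9 - 6)² - 224) = √(16*8² - 224) = √(16*64 - 224) = √(1024 - 224) = √800 = 20*√2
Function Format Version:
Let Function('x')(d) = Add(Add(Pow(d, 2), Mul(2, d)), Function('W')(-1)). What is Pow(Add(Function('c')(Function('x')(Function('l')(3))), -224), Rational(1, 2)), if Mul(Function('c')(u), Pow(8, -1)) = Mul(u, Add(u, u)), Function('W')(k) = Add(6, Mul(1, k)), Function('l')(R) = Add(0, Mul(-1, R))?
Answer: Mul(20, Pow(2, Rational(1, 2))) ≈ 28.284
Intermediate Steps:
Function('l')(R) = Mul(-1, R)
Function('W')(k) = Add(6, k)
Function('x')(d) = Add(5, Pow(d, 2), Mul(2, d)) (Function('x')(d) = Add(Add(Pow(d, 2), Mul(2, d)), Add(6, -1)) = Add(Add(Pow(d, 2), Mul(2, d)), 5) = Add(5, Pow(d, 2), Mul(2, d)))
Function('c')(u) = Mul(16, Pow(u, 2)) (Function('c')(u) = Mul(8, Mul(u, Add(u, u))) = Mul(8, Mul(u, Mul(2, u))) = Mul(8, Mul(2, Pow(u, 2))) = Mul(16, Pow(u, 2)))
Pow(Add(Function('c')(Function('x')(Function('l')(3))), -224), Rational(1, 2)) = Pow(Add(Mul(16, Pow(Add(5, Pow(Mul(-1, 3), 2), Mul(2, Mul(-1, 3))), 2)), -224), Rational(1, 2)) = Pow(Add(Mul(16, Pow(Add(5, Pow(-3, 2), Mul(2, -3)), 2)), -224), Rational(1, 2)) = Pow(Add(Mul(16, Pow(Add(5, 9, -6), 2)), -224), Rational(1, 2)) = Pow(Add(Mul(16, Pow(8, 2)), -224), Rational(1, 2)) = Pow(Add(Mul(16, 64), -224), Rational(1, 2)) = Pow(Add(1024, -224), Rational(1, 2)) = Pow(800, Rational(1, 2)) = Mul(20, Pow(2, Rational(1, 2)))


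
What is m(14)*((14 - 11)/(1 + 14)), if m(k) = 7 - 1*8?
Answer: -1/5 ≈ -0.20000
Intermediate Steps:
m(k) = -1 (m(k) = 7 - 8 = -1)
m(14)*((14 - 11)/(1 + 14)) = -(14 - 11)/(1 + 14) = -3/15 = -1*1/5 = -1/5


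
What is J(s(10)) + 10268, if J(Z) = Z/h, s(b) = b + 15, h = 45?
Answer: 92417/9 ≈ 10269.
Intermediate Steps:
s(b) = 15 + b
J(Z) = Z/45
J(s(10)) + 10268 = (15 + 10)/45 + 10268 = (1/45)*25 + 10268 = 5/9 + 10268 = 92417/9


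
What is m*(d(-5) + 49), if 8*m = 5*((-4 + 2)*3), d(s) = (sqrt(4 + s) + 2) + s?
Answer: -345/2 - 15*I/4 ≈ -172.5 - 3.75*I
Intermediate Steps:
d(s) = 2 + s + sqrt(4 + s) (d(s) = (2 + sqrt(4 + s)) + s = 2 + s + sqrt(4 + s))
m = -15/4 (m = (5*((-4 + 2)*3))/8 = (5*(-2*3))/8 = (5*(-6))/8 = (1/8)*(-30) = -15/4 ≈ -3.7500)
m*(d(-5) + 49) = -15*((2 - 5 + sqrt(4 - 5)) + 49)/4 = -15*((2 - 5 + sqrt(-1)) + 49)/4 = -15*((2 - 5 + I) + 49)/4 = -15*((-3 + I) + 49)/4 = -15*(46 + I)/4 = -345/2 - 15*I/4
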